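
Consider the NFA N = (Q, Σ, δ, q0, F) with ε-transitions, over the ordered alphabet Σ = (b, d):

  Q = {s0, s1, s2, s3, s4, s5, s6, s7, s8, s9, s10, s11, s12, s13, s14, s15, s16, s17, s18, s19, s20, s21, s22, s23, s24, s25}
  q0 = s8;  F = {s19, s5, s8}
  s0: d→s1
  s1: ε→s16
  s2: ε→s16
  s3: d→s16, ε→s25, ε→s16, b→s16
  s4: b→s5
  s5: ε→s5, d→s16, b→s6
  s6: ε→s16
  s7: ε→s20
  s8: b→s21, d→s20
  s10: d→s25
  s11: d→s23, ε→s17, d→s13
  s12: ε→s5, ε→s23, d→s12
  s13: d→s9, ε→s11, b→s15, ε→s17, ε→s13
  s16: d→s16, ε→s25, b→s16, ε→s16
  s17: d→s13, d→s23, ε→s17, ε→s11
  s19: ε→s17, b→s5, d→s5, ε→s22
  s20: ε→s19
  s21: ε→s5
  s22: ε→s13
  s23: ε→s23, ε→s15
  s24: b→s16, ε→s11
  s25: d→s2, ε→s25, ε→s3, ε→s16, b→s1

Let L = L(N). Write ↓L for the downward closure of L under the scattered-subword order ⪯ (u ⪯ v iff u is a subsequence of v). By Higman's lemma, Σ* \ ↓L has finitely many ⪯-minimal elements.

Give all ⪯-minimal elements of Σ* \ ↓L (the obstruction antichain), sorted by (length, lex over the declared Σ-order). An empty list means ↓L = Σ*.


min(Σ*\↓L) = [bb, bd, ddb, ddd].

|Q|=26, |F|=3, |δ|=51 (28 ε).
min D↑ (4 st, q0=0, F={3}): 0:b→1,d→2 1:b→3,d→3 2:b→1,d→1 3:b→3,d→3 (ε-aug+det+¬).
'bb': |S_i|=[18, 9, 6] end={s1,s16,s2,s25,s3,s6} rej; 2/2 single-dels accept.
'bd': |S_i|=[18, 9, 5] end={s1,s16,s2,s25,s3} ∉↓L; 2/2 single-dels accept.
'ddb': |S_i|=[18, 16, 13, 7] end={s1,s15,s16,s2,s25,s3,s6} — reject; 3/3 del acc.
'ddd': |S_i|=[18, 16, 13, 11] end={s1,s11,s13,s15,s16,s17,s2,s23,s25,s3,s9} rej; 3/3 del acc.
4 minimals (antichain).


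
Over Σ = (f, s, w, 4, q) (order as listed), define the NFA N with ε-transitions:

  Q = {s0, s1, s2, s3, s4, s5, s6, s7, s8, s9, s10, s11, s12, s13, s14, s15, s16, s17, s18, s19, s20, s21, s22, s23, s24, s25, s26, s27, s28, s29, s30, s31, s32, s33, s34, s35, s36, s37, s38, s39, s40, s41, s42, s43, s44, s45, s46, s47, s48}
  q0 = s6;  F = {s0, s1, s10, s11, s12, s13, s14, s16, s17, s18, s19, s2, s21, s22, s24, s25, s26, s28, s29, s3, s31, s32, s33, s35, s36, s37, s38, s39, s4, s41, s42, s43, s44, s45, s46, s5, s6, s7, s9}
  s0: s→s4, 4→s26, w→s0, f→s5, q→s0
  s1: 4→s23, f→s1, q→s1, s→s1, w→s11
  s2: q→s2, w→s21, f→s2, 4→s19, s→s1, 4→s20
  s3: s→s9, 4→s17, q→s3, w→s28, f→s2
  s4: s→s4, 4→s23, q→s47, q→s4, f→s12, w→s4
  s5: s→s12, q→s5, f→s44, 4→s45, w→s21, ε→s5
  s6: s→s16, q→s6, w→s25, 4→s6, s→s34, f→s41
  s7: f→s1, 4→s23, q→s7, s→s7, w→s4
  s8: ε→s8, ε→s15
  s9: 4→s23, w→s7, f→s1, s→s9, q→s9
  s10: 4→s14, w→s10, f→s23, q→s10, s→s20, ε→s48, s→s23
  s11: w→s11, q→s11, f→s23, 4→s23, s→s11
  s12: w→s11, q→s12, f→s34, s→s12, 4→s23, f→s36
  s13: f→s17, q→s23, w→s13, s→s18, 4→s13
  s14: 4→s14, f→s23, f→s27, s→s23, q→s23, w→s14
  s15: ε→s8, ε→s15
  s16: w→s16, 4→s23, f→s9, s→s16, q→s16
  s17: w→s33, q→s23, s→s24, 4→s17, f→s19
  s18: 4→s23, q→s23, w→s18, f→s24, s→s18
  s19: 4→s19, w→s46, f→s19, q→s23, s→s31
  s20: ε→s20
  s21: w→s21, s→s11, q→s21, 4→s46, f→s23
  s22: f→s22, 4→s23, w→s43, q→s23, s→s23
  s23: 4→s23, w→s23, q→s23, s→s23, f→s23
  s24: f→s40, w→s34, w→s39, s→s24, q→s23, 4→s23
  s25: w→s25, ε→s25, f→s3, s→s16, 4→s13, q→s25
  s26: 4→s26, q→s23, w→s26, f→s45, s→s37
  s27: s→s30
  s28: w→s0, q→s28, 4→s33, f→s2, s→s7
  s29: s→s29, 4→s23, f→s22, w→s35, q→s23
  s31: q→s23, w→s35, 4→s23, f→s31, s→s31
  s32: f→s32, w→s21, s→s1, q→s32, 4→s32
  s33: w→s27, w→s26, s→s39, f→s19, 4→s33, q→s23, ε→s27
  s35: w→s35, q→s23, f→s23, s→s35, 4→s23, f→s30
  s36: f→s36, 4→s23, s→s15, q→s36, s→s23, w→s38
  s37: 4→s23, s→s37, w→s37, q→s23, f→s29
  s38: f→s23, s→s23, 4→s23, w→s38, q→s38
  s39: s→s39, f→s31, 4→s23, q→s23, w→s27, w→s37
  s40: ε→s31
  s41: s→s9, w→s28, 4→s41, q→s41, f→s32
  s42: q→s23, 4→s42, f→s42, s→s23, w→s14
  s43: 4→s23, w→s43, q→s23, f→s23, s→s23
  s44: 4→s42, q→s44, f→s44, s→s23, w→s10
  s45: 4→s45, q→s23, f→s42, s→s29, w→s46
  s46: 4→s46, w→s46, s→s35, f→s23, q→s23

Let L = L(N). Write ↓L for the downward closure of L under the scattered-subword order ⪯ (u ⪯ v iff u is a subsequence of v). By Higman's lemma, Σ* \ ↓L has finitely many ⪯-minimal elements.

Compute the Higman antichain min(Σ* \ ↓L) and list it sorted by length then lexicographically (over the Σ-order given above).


min(Σ*\↓L) = [s4, w4q, ffwf, fwwffs].

|Q|=49, |F|=39, |δ|=222 (10 ε).
min D↑ (40 st, q0=0, F={7}): 0:f→1,s→2,w→3,4→0,q→0 1:f→4,s→5,w→6,4→1,q→1 2:f→5,s→2,w→2,4→7,q→2 3:f→8,s→2,w→3,4→9,q→3 4:f→4,s→10,w→11,4→4,q→4 5:f→10,s→5,w→12,4→7,q→5 6:f→13,s→12,w→14,4→15,q→6 7:f→7,s→7,w→7,4→7,q→7 8:f→13,s→5,w→6,4→16,q→8 9:f→16,s→17,w→9,4→9,q→7 10:f→10,s→10,w→18,4→7,q→10 11:f→7,s→18,w→11,4→19,q→11 12:f→10,s→12,w→20,4→7,q→12 13:f→13,s→10,w→11,4→21,q→13 14:f→22,s→20,w→14,4→23,q→14 15:f→21,s→24,w→23,4→15,q→7 16:f→21,s→25,w→15,4→16,q→7 17:f→25,s→17,w→17,4→7,q→7 18:f→7,s→18,w→18,4→7,q→18 19:f→7,s→26,w→19,4→19,q→7 20:f→27,s→20,w→20,4→7,q→20 21:f→21,s→28,w→19,4→21,q→7 22:f→29,s→27,w→11,4→30,q→22 23:f→30,s→31,w→23,4→23,q→7 24:f→28,s→24,w→31,4→7,q→7 25:f→28,s→25,w→24,4→7,q→7 26:f→7,s→26,w→26,4→7,q→7 27:f→32,s→27,w→18,4→7,q→27 28:f→28,s→28,w→26,4→7,q→7 29:f→29,s→7,w→33,4→34,q→29 30:f→34,s→35,w→19,4→30,q→7 31:f→35,s→31,w→31,4→7,q→7 32:f→32,s→7,w→36,4→7,q→32 33:f→7,s→7,w→33,4→37,q→33 34:f→34,s→7,w→37,4→34,q→7 35:f→38,s→35,w→26,4→7,q→7 36:f→7,s→7,w→36,4→7,q→36 37:f→7,s→7,w→37,4→37,q→7 38:f→38,s→7,w→39,4→7,q→7 39:f→7,s→7,w→39,4→7,q→7 [Hopcroft].
's4': N↓-sim [49, 27, 1] end={s23} rej; 2/2 single-dels accept.
'w4q': run [49, 46, 24, 1] end={s23} ∉↓L; 3/3 del acc.
'ffwf': N↓-sim [49, 44, 30, 13, 3] end={s23,s27,s30} ∉↓L; 4/4 single-dels accept.
'fwwffs': N↓-sim [49, 44, 37, 29, 24, 16, 5] end={s15,s20,s23,s30,s8} — reject; 6/6 deletions ∈↓L.
4 words, ⪯-incomp.


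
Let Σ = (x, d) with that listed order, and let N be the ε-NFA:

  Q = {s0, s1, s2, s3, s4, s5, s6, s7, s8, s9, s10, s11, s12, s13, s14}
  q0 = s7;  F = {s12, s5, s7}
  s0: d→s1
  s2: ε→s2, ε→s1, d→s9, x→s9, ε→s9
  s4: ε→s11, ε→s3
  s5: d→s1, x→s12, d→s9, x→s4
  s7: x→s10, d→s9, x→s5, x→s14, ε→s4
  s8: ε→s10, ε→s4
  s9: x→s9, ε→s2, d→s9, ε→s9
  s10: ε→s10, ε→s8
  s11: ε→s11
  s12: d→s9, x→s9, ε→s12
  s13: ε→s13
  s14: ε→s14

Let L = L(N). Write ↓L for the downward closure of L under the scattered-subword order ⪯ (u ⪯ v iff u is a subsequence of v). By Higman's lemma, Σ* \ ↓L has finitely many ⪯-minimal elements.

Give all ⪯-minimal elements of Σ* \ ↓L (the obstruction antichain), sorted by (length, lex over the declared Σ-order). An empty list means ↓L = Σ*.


min(Σ*\↓L) = [d, xxx].

|Q|=15, |F|=3, |δ|=31 (16 ε).
min D↑ (4 st, q0=0, F={2}): 0:x→1,d→2 1:x→3,d→2 2:x→2,d→2 3:x→2,d→2 (ε-aug+det+¬).
'd': |S_i|=[12, 3] end={s1,s2,s9} — reject; 1/1 single-dels accept.
'xxx': |S_i|=[12, 11, 7, 3] end={s1,s2,s9} rej; 3/3 single-dels accept.
2 minimals (antichain).


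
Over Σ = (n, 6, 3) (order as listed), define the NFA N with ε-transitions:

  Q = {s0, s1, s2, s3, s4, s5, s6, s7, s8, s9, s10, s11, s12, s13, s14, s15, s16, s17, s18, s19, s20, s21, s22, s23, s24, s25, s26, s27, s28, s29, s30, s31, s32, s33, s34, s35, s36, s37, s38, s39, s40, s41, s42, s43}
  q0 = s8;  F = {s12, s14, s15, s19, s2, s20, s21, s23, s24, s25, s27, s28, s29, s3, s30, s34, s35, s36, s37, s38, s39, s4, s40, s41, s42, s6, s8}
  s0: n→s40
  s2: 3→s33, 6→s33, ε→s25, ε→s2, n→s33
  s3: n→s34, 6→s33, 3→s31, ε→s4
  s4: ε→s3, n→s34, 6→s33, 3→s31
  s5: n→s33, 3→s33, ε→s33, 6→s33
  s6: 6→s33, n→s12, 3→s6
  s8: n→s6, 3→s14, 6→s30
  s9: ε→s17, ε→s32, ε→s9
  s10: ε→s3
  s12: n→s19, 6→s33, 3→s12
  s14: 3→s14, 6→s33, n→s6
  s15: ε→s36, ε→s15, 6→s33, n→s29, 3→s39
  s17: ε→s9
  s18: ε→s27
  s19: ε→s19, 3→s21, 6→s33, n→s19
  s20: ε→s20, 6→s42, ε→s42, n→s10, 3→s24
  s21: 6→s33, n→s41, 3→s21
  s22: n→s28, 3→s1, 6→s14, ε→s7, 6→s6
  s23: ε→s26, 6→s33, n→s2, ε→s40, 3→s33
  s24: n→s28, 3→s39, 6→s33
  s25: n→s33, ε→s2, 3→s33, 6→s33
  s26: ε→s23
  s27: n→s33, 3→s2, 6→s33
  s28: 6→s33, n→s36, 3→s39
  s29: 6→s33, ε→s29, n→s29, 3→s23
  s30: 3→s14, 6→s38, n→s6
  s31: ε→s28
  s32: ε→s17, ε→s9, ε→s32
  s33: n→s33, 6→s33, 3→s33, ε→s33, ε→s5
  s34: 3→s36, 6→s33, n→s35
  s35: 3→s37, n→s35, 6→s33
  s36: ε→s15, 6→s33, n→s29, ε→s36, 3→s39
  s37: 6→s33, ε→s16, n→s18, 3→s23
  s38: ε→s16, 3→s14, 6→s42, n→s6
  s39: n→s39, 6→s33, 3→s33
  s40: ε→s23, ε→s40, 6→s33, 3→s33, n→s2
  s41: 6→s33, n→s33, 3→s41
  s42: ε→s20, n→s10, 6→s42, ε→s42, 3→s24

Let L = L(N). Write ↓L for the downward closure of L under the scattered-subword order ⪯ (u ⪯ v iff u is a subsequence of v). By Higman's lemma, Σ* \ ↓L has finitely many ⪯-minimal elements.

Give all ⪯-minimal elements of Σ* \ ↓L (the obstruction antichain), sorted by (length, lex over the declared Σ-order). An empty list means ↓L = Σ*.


|Q|=44, |F|=27, |δ|=128 (36 ε).
min D↑ (23 st, q0=0, F={5}): 0:n→1,6→2,3→3 1:n→4,6→5,3→1 2:n→1,6→6,3→3 3:n→1,6→5,3→3 4:n→7,6→5,3→4 5:n→5,6→5,3→5 6:n→1,6→8,3→3 7:n→7,6→5,3→9 8:n→10,6→8,3→11 9:n→12,6→5,3→9 10:n→13,6→5,3→14 11:n→14,6→5,3→15 12:n→5,6→5,3→12 13:n→16,6→5,3→17 14:n→17,6→5,3→15 15:n→15,6→5,3→5 16:n→16,6→5,3→18 17:n→19,6→5,3→15 18:n→20,6→5,3→21 19:n→19,6→5,3→21 20:n→5,6→5,3→22 21:n→22,6→5,3→5 22:n→5,6→5,3→5 [Hopcroft].
'n6': |S_i|=[34, 27, 2] end={s33,s5} rej; 2/2 deletions ∈↓L.
'36': N↓-sim [34, 24, 2] end={s33,s5} rej; 2/2 del acc.
'nnn3nn': run [34, 27, 21, 17, 13, 7, 2] end={s33,s5} — reject; 6/6 del acc.
'666333': N↓-sim [34, 33, 32, 25, 18, 8, 2] end={s33,s5} — reject; 6/6 deletions ∈↓L.
4 words, ⪯-incomp.

A = [n6, 36, nnn3nn, 666333].


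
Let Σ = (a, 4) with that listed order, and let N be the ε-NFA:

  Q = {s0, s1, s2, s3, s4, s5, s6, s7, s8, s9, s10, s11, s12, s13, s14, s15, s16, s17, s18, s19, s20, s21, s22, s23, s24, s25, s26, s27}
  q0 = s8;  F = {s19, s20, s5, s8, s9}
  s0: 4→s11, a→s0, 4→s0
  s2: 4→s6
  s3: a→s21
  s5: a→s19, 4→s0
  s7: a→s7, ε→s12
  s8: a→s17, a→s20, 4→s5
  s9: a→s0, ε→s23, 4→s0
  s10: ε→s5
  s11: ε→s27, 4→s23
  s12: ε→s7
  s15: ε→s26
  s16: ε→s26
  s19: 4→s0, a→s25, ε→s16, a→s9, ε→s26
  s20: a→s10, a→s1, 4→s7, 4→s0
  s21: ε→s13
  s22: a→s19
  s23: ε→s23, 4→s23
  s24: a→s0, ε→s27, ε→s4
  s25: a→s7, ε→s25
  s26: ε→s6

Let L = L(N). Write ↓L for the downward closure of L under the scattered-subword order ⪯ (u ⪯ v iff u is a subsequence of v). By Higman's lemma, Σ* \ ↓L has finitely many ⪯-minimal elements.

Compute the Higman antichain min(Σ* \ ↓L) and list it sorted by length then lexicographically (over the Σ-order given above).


min(Σ*\↓L) = [a4, 44, 4aaa, aaaaa].

|Q|=28, |F|=5, |δ|=40 (15 ε).
min D↑ (6 st, q0=0, F={3}): 0:a→1,4→2 1:a→2,4→3 2:a→4,4→3 3:a→3,4→3 4:a→5,4→3 5:a→3,4→3 (ε-aug+det+¬).
'a4': run [18, 17, 6] end={s0,s11,s12,s23,s27,s7} — reject; 2/2 del acc.
'44': N↓-sim [18, 13, 4] end={s0,s11,s23,s27} ∉↓L; 2/2 deletions ∈↓L.
'4aaa': N↓-sim [18, 13, 12, 8, 6] end={s0,s11,s12,s23,s27,s7} — reject; 4/4 deletions ∈↓L.
'aaaaa': run [18, 17, 15, 12, 8, 6] end={s0,s11,s12,s23,s27,s7} ∉↓L; 5/5 deletions ∈↓L.
4 words, ⪯-incomp.


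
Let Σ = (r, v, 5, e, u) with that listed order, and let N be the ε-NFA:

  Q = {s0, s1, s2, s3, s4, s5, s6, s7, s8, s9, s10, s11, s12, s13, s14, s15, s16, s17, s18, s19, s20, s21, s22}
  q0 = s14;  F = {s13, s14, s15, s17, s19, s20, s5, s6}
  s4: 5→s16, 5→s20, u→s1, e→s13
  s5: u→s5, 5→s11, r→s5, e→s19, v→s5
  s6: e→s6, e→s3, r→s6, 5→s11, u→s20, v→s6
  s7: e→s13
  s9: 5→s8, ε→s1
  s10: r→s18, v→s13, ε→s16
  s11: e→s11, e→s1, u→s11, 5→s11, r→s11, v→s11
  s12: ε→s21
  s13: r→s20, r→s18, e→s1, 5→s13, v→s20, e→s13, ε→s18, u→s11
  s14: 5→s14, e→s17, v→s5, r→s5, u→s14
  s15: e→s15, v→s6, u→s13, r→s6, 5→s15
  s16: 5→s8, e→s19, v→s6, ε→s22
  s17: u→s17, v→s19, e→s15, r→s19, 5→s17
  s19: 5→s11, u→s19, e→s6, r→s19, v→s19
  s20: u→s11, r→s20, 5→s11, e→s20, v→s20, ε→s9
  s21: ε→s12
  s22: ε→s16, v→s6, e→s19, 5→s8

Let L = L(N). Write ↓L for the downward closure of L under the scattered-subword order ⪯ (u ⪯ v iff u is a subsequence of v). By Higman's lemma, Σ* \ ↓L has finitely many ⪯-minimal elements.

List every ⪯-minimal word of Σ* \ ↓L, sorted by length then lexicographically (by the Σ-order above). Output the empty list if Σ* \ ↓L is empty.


min(Σ*\↓L) = [r5, v5, eeuu].

|Q|=23, |F|=8, |δ|=71 (8 ε).
min D↑ (9 st, q0=0, F={3}): 0:r→1,v→1,5→0,e→2,u→0 1:r→1,v→1,5→3,e→4,u→1 2:r→4,v→4,5→2,e→5,u→2 3:r→3,v→3,5→3,e→3,u→3 4:r→4,v→4,5→3,e→6,u→4 5:r→6,v→6,5→5,e→5,u→7 6:r→6,v→6,5→3,e→6,u→8 7:r→8,v→8,5→7,e→7,u→3 8:r→8,v→8,5→3,e→8,u→3 (ε-aug+det+¬).
'r5': N↓-sim [14, 10, 3] end={s1,s11,s8} — reject; 2/2 deletions ∈↓L.
'v5': |S_i|=[14, 9, 3] end={s1,s11,s8} ∉↓L; 2/2 deletions ∈↓L.
'eeuu': N↓-sim [14, 12, 10, 7, 2] end={s1,s11} — reject; 4/4 deletions ∈↓L.
3 obstructions.


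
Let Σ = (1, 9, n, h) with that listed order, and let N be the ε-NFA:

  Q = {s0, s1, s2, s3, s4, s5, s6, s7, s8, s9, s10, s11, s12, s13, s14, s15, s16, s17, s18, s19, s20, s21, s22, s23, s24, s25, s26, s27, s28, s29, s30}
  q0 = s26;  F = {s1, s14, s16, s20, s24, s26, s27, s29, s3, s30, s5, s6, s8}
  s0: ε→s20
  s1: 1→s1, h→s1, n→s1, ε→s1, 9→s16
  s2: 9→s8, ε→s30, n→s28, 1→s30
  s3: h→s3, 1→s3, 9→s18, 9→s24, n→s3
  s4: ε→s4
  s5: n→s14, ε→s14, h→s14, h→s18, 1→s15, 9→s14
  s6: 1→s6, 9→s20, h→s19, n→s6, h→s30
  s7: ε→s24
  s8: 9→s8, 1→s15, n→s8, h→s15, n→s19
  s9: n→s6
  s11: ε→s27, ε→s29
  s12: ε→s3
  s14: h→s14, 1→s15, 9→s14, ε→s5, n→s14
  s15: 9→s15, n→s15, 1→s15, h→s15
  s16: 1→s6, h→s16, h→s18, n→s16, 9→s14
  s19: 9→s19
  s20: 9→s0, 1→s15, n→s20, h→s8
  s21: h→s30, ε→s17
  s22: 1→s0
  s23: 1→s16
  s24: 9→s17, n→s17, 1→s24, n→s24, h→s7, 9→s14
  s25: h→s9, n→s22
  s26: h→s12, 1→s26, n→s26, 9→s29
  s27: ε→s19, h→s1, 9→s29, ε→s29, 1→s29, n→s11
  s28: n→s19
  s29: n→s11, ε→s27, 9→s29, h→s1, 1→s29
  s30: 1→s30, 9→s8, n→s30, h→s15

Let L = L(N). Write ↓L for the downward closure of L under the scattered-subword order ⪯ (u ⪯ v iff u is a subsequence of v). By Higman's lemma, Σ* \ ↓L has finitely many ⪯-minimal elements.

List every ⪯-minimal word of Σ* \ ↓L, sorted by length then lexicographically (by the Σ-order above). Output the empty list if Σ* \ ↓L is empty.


Antichain: [h991, 9h91hh].

|Q|=31, |F|=13, |δ|=88 (14 ε).
min D↑ (12 st, q0=0, F={8}): 0:1→0,9→1,n→0,h→2 1:1→1,9→1,n→1,h→3 2:1→2,9→4,n→2,h→2 3:1→3,9→5,n→3,h→3 4:1→4,9→6,n→4,h→4 5:1→7,9→6,n→5,h→5 6:1→8,9→6,n→6,h→6 7:1→7,9→9,n→7,h→10 8:1→8,9→8,n→8,h→8 9:1→8,9→9,n→9,h→11 10:1→10,9→11,n→10,h→8 11:1→8,9→11,n→11,h→8 (ε-aug+det+¬).
'h991': run [21, 17, 14, 9, 1] end={s15} ∉↓L; 4/4 deletions ∈↓L.
'9h91hh': |S_i|=[21, 18, 15, 12, 7, 4, 1] end={s15} — reject; 6/6 single-dels accept.
2 obstructions.


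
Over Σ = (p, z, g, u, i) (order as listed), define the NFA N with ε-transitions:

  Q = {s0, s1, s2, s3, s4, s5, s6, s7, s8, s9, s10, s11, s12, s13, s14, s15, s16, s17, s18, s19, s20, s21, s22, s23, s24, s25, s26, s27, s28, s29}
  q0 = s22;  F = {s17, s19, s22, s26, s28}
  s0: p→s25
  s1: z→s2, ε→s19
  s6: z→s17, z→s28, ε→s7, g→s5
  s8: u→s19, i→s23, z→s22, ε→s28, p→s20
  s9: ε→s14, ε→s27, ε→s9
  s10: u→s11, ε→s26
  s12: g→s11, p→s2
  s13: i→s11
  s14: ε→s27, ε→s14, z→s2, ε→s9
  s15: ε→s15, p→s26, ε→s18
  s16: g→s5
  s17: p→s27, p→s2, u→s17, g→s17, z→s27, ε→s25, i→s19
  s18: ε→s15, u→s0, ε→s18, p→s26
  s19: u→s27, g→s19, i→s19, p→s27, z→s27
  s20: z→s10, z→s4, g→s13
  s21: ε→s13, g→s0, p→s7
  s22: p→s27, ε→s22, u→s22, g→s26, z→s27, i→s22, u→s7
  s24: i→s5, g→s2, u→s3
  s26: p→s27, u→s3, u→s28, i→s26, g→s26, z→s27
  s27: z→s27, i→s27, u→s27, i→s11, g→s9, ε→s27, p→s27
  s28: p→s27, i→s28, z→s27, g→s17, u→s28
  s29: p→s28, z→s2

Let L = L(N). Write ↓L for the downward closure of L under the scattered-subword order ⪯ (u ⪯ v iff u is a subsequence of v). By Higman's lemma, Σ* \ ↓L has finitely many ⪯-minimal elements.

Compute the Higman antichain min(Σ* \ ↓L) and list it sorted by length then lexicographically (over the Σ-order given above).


Antichain: [p, z, gugiu].

|Q|=30, |F|=5, |δ|=80 (18 ε).
min D↑ (6 st, q0=0, F={1}): 0:p→1,z→1,g→2,u→0,i→0 1:p→1,z→1,g→1,u→1,i→1 2:p→1,z→1,g→2,u→3,i→2 3:p→1,z→1,g→4,u→3,i→3 4:p→1,z→1,g→4,u→4,i→5 5:p→1,z→1,g→5,u→1,i→5 [Hopcroft].
'p': |S_i|=[13, 5] end={s11,s14,s2,s27,s9} rej; 1/1 deletions ∈↓L.
'z': N↓-sim [13, 5] end={s11,s14,s2,s27,s9} rej; 1/1 single-dels accept.
'gugiu': |S_i|=[13, 11, 10, 8, 6, 5] end={s11,s14,s2,s27,s9} ∉↓L; 5/5 del acc.
3 obstructions.


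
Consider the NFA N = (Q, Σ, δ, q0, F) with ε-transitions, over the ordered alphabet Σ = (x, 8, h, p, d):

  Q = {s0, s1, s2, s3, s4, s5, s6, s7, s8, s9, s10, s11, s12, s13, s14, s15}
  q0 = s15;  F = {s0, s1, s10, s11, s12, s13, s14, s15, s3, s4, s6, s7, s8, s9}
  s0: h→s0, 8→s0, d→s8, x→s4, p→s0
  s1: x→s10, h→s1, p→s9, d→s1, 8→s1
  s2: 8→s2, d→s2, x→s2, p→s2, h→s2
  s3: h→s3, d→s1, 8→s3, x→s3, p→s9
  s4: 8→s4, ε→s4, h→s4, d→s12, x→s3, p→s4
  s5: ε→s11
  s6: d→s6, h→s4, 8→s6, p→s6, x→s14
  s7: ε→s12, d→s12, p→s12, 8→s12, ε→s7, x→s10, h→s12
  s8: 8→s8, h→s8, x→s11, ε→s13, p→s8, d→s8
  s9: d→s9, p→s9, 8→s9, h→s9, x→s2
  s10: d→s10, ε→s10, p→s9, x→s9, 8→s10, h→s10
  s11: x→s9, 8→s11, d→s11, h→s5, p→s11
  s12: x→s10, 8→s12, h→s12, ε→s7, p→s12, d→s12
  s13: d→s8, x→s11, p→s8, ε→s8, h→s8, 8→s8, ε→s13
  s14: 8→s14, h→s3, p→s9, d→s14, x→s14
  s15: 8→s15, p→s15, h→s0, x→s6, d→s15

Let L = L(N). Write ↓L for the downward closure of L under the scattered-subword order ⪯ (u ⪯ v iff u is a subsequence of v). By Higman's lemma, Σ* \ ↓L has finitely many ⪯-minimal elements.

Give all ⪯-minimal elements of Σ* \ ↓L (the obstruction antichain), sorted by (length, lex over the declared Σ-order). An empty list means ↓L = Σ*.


|Q|=16, |F|=14, |δ|=84 (9 ε).
min D↑ (13 st, q0=0, F={11}): 0:x→1,8→0,h→2,p→0,d→0 1:x→3,8→1,h→4,p→1,d→1 2:x→4,8→2,h→2,p→2,d→5 3:x→3,8→3,h→6,p→7,d→3 4:x→6,8→4,h→4,p→4,d→8 5:x→9,8→5,h→5,p→5,d→5 6:x→6,8→6,h→6,p→7,d→10 7:x→11,8→7,h→7,p→7,d→7 8:x→12,8→8,h→8,p→8,d→8 9:x→7,8→9,h→9,p→9,d→9 10:x→12,8→10,h→10,p→7,d→10 11:x→11,8→11,h→11,p→11,d→11 12:x→7,8→12,h→12,p→7,d→12.
'xxpx': |S_i|=[16, 12, 6, 2, 1] end={s2} rej; 4/4 deletions ∈↓L.
'hdxxx': |S_i|=[16, 13, 10, 5, 2, 1] end={s2} rej; 5/5 deletions ∈↓L.
2 words, ⪯-incomp.

Antichain: [xxpx, hdxxx].


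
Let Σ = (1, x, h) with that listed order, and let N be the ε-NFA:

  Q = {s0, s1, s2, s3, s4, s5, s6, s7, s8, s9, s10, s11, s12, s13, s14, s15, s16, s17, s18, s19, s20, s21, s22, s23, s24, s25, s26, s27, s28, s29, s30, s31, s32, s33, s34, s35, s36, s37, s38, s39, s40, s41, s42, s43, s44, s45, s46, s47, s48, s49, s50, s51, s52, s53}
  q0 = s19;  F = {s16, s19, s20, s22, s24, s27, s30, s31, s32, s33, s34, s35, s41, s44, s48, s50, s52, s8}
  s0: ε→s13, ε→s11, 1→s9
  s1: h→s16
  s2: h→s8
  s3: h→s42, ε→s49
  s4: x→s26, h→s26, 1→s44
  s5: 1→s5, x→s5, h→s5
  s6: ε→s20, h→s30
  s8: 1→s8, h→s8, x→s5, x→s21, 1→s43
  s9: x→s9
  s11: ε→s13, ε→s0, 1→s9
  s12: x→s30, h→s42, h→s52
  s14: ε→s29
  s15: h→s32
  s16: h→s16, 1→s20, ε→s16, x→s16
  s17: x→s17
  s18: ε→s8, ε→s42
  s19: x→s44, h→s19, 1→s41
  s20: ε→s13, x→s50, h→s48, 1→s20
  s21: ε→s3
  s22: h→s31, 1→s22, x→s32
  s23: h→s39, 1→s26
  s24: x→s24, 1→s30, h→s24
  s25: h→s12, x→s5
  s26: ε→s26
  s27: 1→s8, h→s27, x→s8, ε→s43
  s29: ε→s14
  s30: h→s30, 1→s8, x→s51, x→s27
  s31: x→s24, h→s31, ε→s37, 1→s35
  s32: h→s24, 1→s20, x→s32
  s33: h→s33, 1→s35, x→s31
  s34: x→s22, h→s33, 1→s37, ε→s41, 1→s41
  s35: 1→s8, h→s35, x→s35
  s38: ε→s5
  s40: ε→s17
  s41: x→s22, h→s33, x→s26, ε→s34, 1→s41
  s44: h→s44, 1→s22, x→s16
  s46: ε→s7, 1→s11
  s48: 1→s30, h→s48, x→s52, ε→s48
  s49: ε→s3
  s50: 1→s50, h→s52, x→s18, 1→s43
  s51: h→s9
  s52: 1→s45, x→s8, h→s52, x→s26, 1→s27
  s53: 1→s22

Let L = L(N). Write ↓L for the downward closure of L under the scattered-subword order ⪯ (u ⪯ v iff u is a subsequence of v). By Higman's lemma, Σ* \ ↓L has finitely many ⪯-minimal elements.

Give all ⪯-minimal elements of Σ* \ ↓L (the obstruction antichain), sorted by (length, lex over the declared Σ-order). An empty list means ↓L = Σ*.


A = [1h11x, xx1xxx].

|Q|=54, |F|=18, |δ|=110 (23 ε).
min D↑ (18 st, q0=0, F={15}): 0:1→1,x→2,h→0 1:1→1,x→3,h→4 2:1→3,x→5,h→2 3:1→3,x→6,h→7 4:1→8,x→7,h→4 5:1→9,x→5,h→5 6:1→9,x→6,h→10 7:1→8,x→10,h→7 8:1→11,x→8,h→8 9:1→9,x→12,h→13 10:1→14,x→10,h→10 11:1→11,x→15,h→11 12:1→12,x→11,h→16 13:1→14,x→16,h→13 14:1→11,x→17,h→14 15:1→15,x→15,h→15 16:1→17,x→11,h→16 17:1→11,x→11,h→17 [Hopcroft].
'1h11x': |S_i|=[31, 28, 20, 13, 7, 5] end={s21,s3,s42,s49,s5} ∉↓L; 5/5 deletions ∈↓L.
'xx1xxx': run [31, 27, 23, 19, 15, 10, 6] end={s21,s3,s42,s49,s5,s9} ∉↓L; 6/6 del acc.
2 minimals (antichain).


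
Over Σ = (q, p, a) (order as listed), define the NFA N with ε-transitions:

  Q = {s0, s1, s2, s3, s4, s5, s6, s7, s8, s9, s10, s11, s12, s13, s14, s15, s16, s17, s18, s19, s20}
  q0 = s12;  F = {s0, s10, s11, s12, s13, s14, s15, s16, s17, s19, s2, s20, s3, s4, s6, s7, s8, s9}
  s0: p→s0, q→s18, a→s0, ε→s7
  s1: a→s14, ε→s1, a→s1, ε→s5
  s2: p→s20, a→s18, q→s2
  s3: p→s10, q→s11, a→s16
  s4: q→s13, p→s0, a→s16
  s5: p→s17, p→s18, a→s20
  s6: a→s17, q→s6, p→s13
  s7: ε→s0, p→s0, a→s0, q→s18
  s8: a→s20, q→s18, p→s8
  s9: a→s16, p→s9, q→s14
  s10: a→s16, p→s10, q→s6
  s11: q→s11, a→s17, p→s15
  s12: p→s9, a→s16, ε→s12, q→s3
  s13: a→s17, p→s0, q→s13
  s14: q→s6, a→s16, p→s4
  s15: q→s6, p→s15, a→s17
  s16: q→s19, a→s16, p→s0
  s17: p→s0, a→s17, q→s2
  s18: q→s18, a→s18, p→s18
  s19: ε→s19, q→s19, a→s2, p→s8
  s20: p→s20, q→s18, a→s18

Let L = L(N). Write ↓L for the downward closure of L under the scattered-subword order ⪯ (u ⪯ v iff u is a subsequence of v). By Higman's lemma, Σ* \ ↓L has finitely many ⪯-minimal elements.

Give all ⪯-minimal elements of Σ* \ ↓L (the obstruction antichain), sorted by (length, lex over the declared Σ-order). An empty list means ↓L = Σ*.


A = [apq, aqaa, qqaqa, pqppq].

|Q|=21, |F|=18, |δ|=68 (6 ε).
min D↑ (18 st, q0=0, F={15}): 0:q→1,p→2,a→3 1:q→4,p→5,a→3 2:q→6,p→2,a→3 3:q→7,p→8,a→3 4:q→4,p→9,a→10 5:q→11,p→5,a→3 6:q→11,p→12,a→3 7:q→7,p→13,a→14 8:q→15,p→8,a→8 9:q→11,p→9,a→10 10:q→14,p→8,a→10 11:q→11,p→16,a→10 12:q→16,p→8,a→3 13:q→15,p→13,a→17 14:q→14,p→17,a→15 15:q→15,p→15,a→15 16:q→16,p→8,a→10 17:q→15,p→17,a→15 (ε-aug+det+¬).
'apq': |S_i|=[19, 9, 5, 1] end={s18} rej; 3/3 single-dels accept.
'aqaa': run [19, 9, 5, 3, 1] end={s18} — reject; 4/4 single-dels accept.
'qqaqa': run [19, 17, 12, 6, 3, 1] end={s18} — reject; 5/5 deletions ∈↓L.
'pqppq': N↓-sim [19, 16, 13, 11, 5, 1] end={s18} ∉↓L; 5/5 deletions ∈↓L.
4 words, ⪯-incomp.


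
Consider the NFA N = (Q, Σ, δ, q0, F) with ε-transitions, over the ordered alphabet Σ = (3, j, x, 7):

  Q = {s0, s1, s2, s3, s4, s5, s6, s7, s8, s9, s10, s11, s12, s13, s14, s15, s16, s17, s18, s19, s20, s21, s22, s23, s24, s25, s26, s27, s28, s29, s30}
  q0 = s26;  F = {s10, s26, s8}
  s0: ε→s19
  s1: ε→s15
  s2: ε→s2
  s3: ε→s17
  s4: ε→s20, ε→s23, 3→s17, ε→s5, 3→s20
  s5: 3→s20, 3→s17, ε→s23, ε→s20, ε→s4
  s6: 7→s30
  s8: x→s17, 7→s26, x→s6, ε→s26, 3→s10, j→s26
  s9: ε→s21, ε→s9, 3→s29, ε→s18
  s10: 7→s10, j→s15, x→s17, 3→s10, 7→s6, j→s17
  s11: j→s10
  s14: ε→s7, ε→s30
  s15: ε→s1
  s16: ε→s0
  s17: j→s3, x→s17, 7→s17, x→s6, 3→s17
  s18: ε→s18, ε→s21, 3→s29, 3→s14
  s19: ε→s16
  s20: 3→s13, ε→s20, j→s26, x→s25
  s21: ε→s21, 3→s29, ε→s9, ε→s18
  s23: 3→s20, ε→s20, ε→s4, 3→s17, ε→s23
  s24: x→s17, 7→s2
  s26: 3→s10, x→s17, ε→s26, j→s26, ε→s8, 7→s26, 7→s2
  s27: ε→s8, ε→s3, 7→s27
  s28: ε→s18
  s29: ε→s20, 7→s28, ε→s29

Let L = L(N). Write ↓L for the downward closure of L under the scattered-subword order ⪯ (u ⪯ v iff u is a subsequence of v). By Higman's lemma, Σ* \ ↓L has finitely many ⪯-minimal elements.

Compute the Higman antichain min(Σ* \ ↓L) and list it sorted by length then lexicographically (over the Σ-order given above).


|Q|=31, |F|=3, |δ|=75 (35 ε).
min D↑ (3 st, q0=0, F={2}): 0:3→1,j→0,x→2,7→0 1:3→1,j→2,x→2,7→1 2:3→2,j→2,x→2,7→2 [Hopcroft].
'x': run [10, 4] end={s17,s3,s30,s6} ∉↓L; 1/1 deletions ∈↓L.
'3j': |S_i|=[10, 7, 6] end={s1,s15,s17,s3,s30,s6} rej; 2/2 single-dels accept.
2 words, ⪯-incomp.

Antichain: [x, 3j].


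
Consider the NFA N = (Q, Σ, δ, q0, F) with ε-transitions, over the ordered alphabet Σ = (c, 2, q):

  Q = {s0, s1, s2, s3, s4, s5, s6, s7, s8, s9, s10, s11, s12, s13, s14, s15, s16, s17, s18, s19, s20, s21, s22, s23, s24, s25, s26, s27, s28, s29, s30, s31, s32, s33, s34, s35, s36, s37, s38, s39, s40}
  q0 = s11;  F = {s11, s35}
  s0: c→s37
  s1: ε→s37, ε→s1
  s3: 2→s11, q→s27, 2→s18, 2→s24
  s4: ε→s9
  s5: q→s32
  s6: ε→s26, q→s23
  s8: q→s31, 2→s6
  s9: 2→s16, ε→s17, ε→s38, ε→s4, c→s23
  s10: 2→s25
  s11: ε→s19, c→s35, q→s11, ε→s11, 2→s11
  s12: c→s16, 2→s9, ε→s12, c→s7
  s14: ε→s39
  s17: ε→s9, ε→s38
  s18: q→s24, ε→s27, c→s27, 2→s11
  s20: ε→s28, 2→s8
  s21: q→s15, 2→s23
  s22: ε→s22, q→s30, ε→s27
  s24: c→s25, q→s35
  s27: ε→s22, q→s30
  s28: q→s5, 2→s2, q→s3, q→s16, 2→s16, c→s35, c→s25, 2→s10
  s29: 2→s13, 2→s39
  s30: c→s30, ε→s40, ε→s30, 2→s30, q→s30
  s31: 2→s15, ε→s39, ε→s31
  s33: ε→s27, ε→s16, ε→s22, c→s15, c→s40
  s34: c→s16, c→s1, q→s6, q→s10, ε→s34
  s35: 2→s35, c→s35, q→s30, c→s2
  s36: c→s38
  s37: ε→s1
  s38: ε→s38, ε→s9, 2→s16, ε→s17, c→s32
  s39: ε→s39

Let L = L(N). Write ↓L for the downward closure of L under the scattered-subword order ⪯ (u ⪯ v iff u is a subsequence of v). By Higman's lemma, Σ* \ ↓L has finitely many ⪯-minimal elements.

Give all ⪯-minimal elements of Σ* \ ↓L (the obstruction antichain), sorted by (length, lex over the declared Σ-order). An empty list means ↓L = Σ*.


A = [cq].

|Q|=41, |F|=2, |δ|=86 (31 ε).
min D↑ (3 st, q0=0, F={2}): 0:c→1,2→0,q→0 1:c→1,2→1,q→2 2:c→2,2→2,q→2.
'cq': run [6, 4, 2] end={s30,s40} rej; 2/2 single-dels accept.
1 minimals (antichain).


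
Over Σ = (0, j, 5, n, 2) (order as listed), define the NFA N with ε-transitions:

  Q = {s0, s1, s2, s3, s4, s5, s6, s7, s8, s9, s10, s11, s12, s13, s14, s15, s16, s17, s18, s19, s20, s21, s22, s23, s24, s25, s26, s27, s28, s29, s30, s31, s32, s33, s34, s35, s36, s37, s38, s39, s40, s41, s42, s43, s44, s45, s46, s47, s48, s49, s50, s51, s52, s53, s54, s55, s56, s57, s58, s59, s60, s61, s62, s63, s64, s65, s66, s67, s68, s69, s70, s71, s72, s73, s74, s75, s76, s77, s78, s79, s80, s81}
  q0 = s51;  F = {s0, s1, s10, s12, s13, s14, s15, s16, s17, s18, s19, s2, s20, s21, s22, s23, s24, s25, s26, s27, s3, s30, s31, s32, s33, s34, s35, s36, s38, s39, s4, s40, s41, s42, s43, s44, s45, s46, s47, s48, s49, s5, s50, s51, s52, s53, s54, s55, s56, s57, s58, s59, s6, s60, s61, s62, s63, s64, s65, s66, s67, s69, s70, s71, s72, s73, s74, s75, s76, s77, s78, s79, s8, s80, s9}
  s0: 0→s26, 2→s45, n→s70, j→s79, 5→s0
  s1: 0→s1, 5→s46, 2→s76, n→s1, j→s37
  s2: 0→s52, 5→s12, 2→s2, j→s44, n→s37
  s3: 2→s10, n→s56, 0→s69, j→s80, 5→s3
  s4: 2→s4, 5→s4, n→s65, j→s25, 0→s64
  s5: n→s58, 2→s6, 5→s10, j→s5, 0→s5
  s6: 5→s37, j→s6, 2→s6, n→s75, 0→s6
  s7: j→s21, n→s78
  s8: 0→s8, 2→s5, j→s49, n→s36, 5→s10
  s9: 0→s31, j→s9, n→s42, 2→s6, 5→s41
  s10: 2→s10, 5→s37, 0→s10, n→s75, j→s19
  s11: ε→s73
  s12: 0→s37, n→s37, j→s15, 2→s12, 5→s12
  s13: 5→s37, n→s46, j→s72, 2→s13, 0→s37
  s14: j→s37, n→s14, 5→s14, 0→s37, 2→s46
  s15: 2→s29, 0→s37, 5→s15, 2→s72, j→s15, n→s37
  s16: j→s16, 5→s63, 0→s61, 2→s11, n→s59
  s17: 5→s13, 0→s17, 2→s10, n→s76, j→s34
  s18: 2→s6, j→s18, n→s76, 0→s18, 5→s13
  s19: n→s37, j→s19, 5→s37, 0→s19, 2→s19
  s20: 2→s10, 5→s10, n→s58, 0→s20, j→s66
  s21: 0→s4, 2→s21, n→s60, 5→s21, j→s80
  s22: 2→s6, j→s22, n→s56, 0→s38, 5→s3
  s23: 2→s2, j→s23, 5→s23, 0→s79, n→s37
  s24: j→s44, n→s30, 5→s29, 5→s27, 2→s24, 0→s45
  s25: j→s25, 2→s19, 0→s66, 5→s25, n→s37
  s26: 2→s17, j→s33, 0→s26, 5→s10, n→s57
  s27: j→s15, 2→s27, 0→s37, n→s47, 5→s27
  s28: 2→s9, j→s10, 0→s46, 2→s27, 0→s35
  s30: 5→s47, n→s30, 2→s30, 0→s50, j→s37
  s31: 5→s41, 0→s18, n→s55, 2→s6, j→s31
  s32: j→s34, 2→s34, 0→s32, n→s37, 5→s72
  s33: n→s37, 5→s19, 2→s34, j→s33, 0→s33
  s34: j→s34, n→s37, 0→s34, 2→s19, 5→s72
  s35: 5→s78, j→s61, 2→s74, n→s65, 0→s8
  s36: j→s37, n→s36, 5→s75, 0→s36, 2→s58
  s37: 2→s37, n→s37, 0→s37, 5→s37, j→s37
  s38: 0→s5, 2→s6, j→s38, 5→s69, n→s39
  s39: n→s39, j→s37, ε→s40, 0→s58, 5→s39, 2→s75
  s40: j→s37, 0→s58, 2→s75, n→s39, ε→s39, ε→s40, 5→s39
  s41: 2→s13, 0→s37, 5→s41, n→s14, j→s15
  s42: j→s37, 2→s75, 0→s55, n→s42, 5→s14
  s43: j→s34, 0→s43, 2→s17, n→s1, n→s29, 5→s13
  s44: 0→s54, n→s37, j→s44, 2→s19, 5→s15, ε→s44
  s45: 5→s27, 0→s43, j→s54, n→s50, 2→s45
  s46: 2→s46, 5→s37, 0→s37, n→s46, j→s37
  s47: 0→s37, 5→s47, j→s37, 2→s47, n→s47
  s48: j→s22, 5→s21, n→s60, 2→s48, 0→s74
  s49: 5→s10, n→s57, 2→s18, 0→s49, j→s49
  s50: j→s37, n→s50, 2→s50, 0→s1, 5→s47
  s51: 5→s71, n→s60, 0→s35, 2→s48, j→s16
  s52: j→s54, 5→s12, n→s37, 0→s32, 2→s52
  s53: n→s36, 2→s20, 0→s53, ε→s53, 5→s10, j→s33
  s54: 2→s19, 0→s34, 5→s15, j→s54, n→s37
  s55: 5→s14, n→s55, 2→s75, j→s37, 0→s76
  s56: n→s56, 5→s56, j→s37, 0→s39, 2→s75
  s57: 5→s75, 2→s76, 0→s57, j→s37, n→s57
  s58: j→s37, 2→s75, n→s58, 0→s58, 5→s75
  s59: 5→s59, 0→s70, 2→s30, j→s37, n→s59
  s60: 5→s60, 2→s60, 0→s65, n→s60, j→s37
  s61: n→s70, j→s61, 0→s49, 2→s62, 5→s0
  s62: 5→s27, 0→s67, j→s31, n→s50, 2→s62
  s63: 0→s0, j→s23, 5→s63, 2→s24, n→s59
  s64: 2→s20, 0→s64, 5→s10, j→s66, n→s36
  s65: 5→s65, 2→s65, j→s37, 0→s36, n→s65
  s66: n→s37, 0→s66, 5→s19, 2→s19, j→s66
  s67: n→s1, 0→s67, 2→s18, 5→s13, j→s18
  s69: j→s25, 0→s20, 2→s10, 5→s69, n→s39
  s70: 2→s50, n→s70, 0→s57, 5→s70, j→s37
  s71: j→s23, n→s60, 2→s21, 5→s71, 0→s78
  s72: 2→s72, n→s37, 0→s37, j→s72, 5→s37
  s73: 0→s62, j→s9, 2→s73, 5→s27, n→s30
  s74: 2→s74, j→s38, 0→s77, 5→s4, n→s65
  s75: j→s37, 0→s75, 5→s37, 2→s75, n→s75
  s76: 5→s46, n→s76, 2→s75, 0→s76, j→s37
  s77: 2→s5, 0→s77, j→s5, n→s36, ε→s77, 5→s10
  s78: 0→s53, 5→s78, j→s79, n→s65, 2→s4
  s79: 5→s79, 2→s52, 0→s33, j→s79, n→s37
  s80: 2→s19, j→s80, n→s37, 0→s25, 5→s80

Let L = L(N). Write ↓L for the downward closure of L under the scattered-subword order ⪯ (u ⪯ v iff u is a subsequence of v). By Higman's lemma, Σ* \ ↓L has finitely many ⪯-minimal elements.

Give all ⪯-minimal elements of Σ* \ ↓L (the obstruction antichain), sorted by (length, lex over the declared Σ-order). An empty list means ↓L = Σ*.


A = [nj, 5jn, 0055, j250, 2j25, 00225].

|Q|=82, |F|=75, |δ|=397 (7 ε).
min D↑ (75 st, q0=0, F={16}): 0:0→1,j→2,5→3,n→4,2→5 1:0→6,j→7,5→8,n→9,2→10 2:0→7,j→2,5→11,n→12,2→13 3:0→8,j→14,5→3,n→4,2→15 4:0→9,j→16,5→4,n→4,2→4 5:0→10,j→17,5→15,n→4,2→5 6:0→6,j→18,5→19,n→20,2→21 7:0→18,j→7,5→22,n→23,2→24 8:0→25,j→26,5→8,n→9,2→27 9:0→20,j→16,5→9,n→9,2→9 10:0→28,j→29,5→27,n→9,2→10 11:0→22,j→14,5→11,n→12,2→30 12:0→23,j→16,5→12,n→12,2→31 13:0→24,j→32,5→33,n→31,2→13 14:0→26,j→14,5→14,n→16,2→34 15:0→27,j→35,5→15,n→4,2→15 16:0→16,j→16,5→16,n→16,2→16 17:0→29,j→17,5→36,n→37,2→38 18:0→18,j→18,5→19,n→39,2→40 19:0→19,j→41,5→16,n→42,2→19 20:0→20,j→16,5→42,n→20,2→43 21:0→21,j→21,5→19,n→43,2→38 22:0→44,j→26,5→22,n→23,2→45 23:0→39,j→16,5→23,n→23,2→46 24:0→47,j→48,5→33,n→46,2→24 25:0→25,j→49,5→19,n→20,2→50 26:0→49,j→26,5→26,n→16,2→51 27:0→52,j→53,5→27,n→9,2→27 28:0→28,j→21,5→19,n→20,2→21 29:0→21,j→29,5→54,n→55,2→38 30:0→45,j→56,5→33,n→31,2→30 31:0→46,j→16,5→57,n→31,2→31 32:0→48,j→32,5→58,n→59,2→38 33:0→16,j→60,5→33,n→57,2→33 34:0→51,j→56,5→61,n→16,2→34 35:0→53,j→35,5→35,n→16,2→41 36:0→54,j→35,5→36,n→37,2→19 37:0→55,j→16,5→37,n→37,2→42 38:0→38,j→38,5→16,n→42,2→38 39:0→39,j→16,5→42,n→39,2→62 40:0→40,j→40,5→63,n→62,2→38 41:0→41,j→41,5→16,n→16,2→41 42:0→42,j→16,5→16,n→42,2→42 43:0→43,j→16,5→42,n→43,2→42 44:0→44,j→49,5→19,n→39,2→64 45:0→65,j→66,5→33,n→46,2→45 46:0→67,j→16,5→57,n→46,2→46 47:0→47,j→40,5→63,n→67,2→40 48:0→40,j→48,5→58,n→68,2→38 49:0→49,j→49,5→41,n→16,2→69 50:0→50,j→70,5→19,n→43,2→19 51:0→71,j→66,5→61,n→16,2→51 52:0→52,j→70,5→19,n→20,2→50 53:0→70,j→53,5→53,n→16,2→41 54:0→50,j→53,5→54,n→55,2→19 55:0→43,j→16,5→55,n→55,2→42 56:0→66,j→56,5→60,n→16,2→41 57:0→16,j→16,5→57,n→57,2→57 58:0→16,j→60,5→58,n→72,2→63 59:0→68,j→16,5→72,n→59,2→42 60:0→16,j→60,5→60,n→16,2→73 61:0→16,j→60,5→61,n→16,2→61 62:0→62,j→16,5→74,n→62,2→42 63:0→16,j→73,5→16,n→74,2→63 64:0→64,j→69,5→63,n→62,2→19 65:0→65,j→69,5→63,n→67,2→64 66:0→69,j→66,5→60,n→16,2→41 67:0→67,j→16,5→74,n→67,2→62 68:0→62,j→16,5→72,n→68,2→42 69:0→69,j→69,5→73,n→16,2→41 70:0→70,j→70,5→41,n→16,2→41 71:0→71,j→69,5→73,n→16,2→69 72:0→16,j→16,5→72,n→72,2→74 73:0→16,j→73,5→16,n→16,2→73 74:0→16,j→16,5→16,n→74,2→74 [Hopcroft].
'nj': N↓-sim [78, 22, 1] end={s37} rej; 2/2 deletions ∈↓L.
'5jn': |S_i|=[78, 56, 18, 1] end={s37} ∉↓L; 3/3 single-dels accept.
'0055': N↓-sim [78, 57, 30, 7, 1] end={s37} — reject; 4/4 single-dels accept.
'j250': run [78, 63, 38, 11, 1] end={s37} rej; 4/4 single-dels accept.
'2j25': |S_i|=[78, 60, 34, 9, 1] end={s37} — reject; 4/4 del acc.
'00225': N↓-sim [78, 57, 30, 16, 8, 1] end={s37} — reject; 5/5 del acc.
6 minimals (antichain).


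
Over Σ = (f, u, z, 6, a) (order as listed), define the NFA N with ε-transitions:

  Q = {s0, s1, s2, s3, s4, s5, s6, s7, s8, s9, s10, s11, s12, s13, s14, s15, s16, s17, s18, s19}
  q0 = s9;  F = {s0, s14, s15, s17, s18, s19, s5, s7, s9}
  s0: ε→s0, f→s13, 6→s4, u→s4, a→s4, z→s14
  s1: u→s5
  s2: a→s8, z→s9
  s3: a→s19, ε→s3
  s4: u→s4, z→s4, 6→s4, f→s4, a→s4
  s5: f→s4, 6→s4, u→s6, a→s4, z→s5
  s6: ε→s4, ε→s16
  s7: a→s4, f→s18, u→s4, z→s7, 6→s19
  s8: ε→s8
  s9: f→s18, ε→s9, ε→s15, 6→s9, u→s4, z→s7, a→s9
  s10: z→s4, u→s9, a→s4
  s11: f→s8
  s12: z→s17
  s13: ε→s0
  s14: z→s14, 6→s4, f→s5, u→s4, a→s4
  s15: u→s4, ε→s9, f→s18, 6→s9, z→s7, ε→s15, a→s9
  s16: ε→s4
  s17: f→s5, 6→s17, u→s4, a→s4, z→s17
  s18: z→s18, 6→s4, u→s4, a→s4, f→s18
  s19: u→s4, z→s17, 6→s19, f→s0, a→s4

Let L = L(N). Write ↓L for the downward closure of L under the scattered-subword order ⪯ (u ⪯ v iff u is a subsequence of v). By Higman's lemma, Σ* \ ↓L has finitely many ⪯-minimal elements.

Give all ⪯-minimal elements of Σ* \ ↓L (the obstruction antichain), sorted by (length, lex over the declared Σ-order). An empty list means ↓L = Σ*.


|Q|=20, |F|=9, |δ|=70 (11 ε).
min D↑ (9 st, q0=0, F={2}): 0:f→1,u→2,z→3,6→0,a→0 1:f→1,u→2,z→1,6→2,a→2 2:f→2,u→2,z→2,6→2,a→2 3:f→1,u→2,z→3,6→4,a→2 4:f→5,u→2,z→6,6→4,a→2 5:f→5,u→2,z→7,6→2,a→2 6:f→8,u→2,z→6,6→6,a→2 7:f→8,u→2,z→7,6→2,a→2 8:f→2,u→2,z→8,6→2,a→2.
'u': run [13, 3] end={s16,s4,s6} ∉↓L; 1/1 del acc.
'f6': |S_i|=[13, 8, 1] end={s4} — reject; 2/2 single-dels accept.
'fa': run [13, 8, 1] end={s4} ∉↓L; 2/2 single-dels accept.
'za': run [13, 11, 1] end={s4} — reject; 2/2 del acc.
'z6zff': |S_i|=[13, 11, 9, 6, 4, 1] end={s4} — reject; 5/5 single-dels accept.
5 minimals (antichain).

Antichain: [u, f6, fa, za, z6zff].


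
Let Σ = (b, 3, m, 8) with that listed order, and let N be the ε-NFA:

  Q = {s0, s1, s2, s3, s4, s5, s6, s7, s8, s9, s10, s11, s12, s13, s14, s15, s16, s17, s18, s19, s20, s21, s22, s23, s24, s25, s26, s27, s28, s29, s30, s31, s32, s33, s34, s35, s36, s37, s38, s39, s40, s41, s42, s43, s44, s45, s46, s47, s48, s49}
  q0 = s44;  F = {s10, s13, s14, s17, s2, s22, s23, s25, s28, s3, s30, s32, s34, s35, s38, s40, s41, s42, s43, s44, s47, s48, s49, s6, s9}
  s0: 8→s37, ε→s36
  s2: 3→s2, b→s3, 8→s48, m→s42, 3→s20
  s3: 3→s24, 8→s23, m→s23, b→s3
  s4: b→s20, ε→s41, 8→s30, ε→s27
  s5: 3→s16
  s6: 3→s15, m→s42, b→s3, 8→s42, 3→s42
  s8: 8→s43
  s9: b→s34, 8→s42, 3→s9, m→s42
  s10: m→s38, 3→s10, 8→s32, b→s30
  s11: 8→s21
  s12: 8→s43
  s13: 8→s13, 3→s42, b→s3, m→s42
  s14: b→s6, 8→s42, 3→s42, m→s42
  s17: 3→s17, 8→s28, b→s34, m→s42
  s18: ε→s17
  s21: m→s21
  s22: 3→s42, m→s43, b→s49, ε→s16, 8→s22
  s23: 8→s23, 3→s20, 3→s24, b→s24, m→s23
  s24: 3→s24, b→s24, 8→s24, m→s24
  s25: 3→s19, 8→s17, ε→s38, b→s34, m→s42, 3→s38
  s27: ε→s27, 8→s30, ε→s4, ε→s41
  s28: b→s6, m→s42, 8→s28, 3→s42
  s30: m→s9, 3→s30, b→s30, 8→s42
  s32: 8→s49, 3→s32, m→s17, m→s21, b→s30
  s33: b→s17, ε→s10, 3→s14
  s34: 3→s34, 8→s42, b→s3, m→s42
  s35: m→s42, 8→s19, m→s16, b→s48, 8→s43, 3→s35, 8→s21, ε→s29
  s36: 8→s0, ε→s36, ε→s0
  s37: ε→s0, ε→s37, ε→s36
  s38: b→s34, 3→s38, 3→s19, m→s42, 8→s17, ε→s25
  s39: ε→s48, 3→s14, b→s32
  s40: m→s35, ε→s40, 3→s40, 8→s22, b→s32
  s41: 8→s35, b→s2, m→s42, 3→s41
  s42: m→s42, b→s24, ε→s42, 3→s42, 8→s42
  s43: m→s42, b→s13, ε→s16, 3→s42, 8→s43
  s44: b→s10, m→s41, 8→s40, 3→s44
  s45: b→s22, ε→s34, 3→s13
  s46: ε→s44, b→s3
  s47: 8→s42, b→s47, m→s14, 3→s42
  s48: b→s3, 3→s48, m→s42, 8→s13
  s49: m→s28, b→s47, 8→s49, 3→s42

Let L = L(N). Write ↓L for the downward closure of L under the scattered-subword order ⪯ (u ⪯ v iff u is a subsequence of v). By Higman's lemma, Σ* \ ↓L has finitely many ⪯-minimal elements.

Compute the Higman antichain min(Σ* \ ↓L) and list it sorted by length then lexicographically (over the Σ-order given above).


A = [mmb, bb8b, mbb3, 883b].

|Q|=50, |F|=25, |δ|=153 (23 ε).
min D↑ (25 st, q0=0, F={17}): 0:b→1,3→0,m→2,8→3 1:b→4,3→1,m→5,8→6 2:b→7,3→2,m→8,8→9 3:b→6,3→3,m→9,8→10 4:b→4,3→4,m→11,8→8 5:b→12,3→5,m→8,8→13 6:b→4,3→6,m→13,8→14 7:b→15,3→7,m→8,8→16 8:b→17,3→8,m→8,8→8 9:b→16,3→9,m→8,8→18 10:b→14,3→8,m→18,8→10 11:b→12,3→11,m→8,8→8 12:b→15,3→12,m→8,8→8 13:b→12,3→13,m→8,8→19 14:b→20,3→8,m→19,8→14 15:b→15,3→17,m→21,8→21 16:b→15,3→16,m→8,8→22 17:b→17,3→17,m→17,8→17 18:b→22,3→8,m→8,8→18 19:b→23,3→8,m→8,8→19 20:b→20,3→8,m→24,8→8 21:b→17,3→17,m→21,8→21 22:b→15,3→8,m→8,8→22 23:b→15,3→8,m→8,8→8 24:b→23,3→8,m→8,8→8 [Hopcroft].
'mmb': N↓-sim [32, 24, 6, 1] end={s24} ∉↓L; 3/3 del acc.
'bb8b': run [32, 24, 12, 4, 1] end={s24} — reject; 4/4 del acc.
'mbb3': run [32, 24, 11, 4, 2] end={s20,s24} ∉↓L; 4/4 single-dels accept.
'883b': N↓-sim [32, 26, 17, 4, 1] end={s24} — reject; 4/4 single-dels accept.
4 obstructions.
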